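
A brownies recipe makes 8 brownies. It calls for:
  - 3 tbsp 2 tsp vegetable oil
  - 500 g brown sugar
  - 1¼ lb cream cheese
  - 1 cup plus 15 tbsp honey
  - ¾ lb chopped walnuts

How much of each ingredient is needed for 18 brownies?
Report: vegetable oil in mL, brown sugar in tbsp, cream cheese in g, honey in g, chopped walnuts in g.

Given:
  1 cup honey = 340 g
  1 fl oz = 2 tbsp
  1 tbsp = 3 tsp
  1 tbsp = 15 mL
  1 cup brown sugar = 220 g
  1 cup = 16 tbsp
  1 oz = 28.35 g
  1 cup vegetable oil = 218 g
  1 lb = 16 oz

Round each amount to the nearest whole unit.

vegetable oil: 124 mL; brown sugar: 82 tbsp; cream cheese: 1276 g; honey: 1482 g; chopped walnuts: 765 g

Scaling factor: 18/8 = 9/4 = 2.25.
vegetable oil: (3 tbsp + 2 tsp = 11/3 tbsp) × 9/4 × 15 mL/tbsp ≈ 124 mL
brown sugar: 500 g × 9/4 ÷ 220 g/cup × 16 tbsp/cup ≈ 82 tbsp
cream cheese: 1.25 lb × 9/4 × 16 oz/lb × 28.35 g/oz ≈ 1276 g
honey: (1 cup + 15 tbsp = 1.9375 cup) × 9/4 × 340 g/cup ≈ 1482 g
chopped walnuts: 0.75 lb × 9/4 × 16 oz/lb × 28.35 g/oz ≈ 765 g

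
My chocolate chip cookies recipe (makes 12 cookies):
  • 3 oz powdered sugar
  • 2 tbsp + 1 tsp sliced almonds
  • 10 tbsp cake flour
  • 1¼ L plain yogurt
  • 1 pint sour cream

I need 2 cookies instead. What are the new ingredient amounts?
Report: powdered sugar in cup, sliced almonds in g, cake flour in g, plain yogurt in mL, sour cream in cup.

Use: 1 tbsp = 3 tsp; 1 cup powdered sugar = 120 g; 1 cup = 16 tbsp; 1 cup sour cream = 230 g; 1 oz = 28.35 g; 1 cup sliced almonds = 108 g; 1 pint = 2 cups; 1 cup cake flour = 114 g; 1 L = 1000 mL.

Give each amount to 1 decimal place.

Scaling factor: 2/12 = 1/6.
powdered sugar: 3 oz × 1/6 × 28.35 g/oz ÷ 120 g/cup ≈ 0.1 cup
sliced almonds: (2 tbsp + 1 tsp = 7/3 tbsp) × 1/6 ÷ 16 tbsp/cup × 108 g/cup ≈ 2.6 g
cake flour: 10 tbsp × 1/6 ÷ 16 tbsp/cup × 114 g/cup ≈ 11.9 g
plain yogurt: 1.25 L × 1/6 × 1000 mL/L ≈ 208.3 mL
sour cream: 1 pint × 1/6 × 2 cup/pint ≈ 0.3 cup

powdered sugar: 0.1 cup; sliced almonds: 2.6 g; cake flour: 11.9 g; plain yogurt: 208.3 mL; sour cream: 0.3 cup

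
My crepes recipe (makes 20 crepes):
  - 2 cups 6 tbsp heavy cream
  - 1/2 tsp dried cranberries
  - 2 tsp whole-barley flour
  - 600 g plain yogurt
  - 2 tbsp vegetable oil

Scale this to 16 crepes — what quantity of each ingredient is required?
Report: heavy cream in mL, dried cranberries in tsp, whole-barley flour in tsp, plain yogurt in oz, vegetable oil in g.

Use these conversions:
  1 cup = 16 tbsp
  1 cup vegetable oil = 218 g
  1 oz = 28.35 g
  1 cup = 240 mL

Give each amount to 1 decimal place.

heavy cream: 456.0 mL; dried cranberries: 0.4 tsp; whole-barley flour: 1.6 tsp; plain yogurt: 16.9 oz; vegetable oil: 21.8 g

Scaling factor: 16/20 = 4/5 = 0.8.
heavy cream: (2 cup + 6 tbsp = 2.375 cup) × 4/5 × 240 mL/cup = 456.0 mL
dried cranberries: 0.5 tsp × 4/5 = 0.4 tsp
whole-barley flour: 2 tsp × 4/5 = 1.6 tsp
plain yogurt: 600 g × 4/5 ÷ 28.35 g/oz ≈ 16.9 oz
vegetable oil: 2 tbsp × 4/5 ÷ 16 tbsp/cup × 218 g/cup = 21.8 g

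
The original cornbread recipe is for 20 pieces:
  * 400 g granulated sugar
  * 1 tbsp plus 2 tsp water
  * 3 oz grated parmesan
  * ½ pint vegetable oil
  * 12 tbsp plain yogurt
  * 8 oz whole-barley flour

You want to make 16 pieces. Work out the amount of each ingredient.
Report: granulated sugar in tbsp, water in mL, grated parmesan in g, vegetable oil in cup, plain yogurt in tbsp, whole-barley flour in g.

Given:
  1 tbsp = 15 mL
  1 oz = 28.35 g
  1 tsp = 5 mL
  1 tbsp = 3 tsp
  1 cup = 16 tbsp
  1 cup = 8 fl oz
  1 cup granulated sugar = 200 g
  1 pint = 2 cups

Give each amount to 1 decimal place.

granulated sugar: 25.6 tbsp; water: 20.0 mL; grated parmesan: 68.0 g; vegetable oil: 0.8 cup; plain yogurt: 9.6 tbsp; whole-barley flour: 181.4 g

Scaling factor: 16/20 = 4/5 = 0.8.
granulated sugar: 400 g × 4/5 ÷ 200 g/cup × 16 tbsp/cup = 25.6 tbsp
water: (1 tbsp + 2 tsp = 5/3 tbsp) × 4/5 × 15 mL/tbsp = 20.0 mL
grated parmesan: 3 oz × 4/5 × 28.35 g/oz ≈ 68.0 g
vegetable oil: 0.5 pint × 4/5 × 2 cup/pint = 0.8 cup
plain yogurt: 12 tbsp × 4/5 = 9.6 tbsp
whole-barley flour: 8 oz × 4/5 × 28.35 g/oz ≈ 181.4 g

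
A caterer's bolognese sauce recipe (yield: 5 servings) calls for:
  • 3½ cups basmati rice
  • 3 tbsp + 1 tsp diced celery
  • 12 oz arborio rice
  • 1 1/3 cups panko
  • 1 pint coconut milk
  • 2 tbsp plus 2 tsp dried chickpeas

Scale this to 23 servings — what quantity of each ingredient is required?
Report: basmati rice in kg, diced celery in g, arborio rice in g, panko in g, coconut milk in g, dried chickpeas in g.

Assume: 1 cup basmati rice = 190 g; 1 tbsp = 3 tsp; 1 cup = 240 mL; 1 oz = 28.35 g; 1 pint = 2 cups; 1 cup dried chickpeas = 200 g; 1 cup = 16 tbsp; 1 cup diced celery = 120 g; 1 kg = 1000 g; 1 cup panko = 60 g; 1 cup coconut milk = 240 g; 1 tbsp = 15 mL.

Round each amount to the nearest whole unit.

Scaling factor: 23/5 = 4.6.
basmati rice: 3.5 cup × 23/5 × 190 g/cup ÷ 1000 g/kg ≈ 3 kg
diced celery: (3 tbsp + 1 tsp = 10/3 tbsp) × 23/5 ÷ 16 tbsp/cup × 120 g/cup = 115 g
arborio rice: 12 oz × 23/5 × 28.35 g/oz ≈ 1565 g
panko: 4/3 cup × 23/5 × 60 g/cup = 368 g
coconut milk: 1 pint × 23/5 × 2 cup/pint × 240 g/cup = 2208 g
dried chickpeas: (2 tbsp + 2 tsp = 8/3 tbsp) × 23/5 ÷ 16 tbsp/cup × 200 g/cup ≈ 153 g

basmati rice: 3 kg; diced celery: 115 g; arborio rice: 1565 g; panko: 368 g; coconut milk: 2208 g; dried chickpeas: 153 g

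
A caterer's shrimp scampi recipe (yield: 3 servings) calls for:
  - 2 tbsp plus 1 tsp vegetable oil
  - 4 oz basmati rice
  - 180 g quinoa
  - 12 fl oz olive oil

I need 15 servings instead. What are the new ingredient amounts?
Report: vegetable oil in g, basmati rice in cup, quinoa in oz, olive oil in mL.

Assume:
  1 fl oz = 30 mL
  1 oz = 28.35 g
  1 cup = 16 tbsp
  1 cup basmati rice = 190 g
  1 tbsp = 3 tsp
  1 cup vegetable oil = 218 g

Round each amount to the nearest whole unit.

Scaling factor: 15/3 = 5.
vegetable oil: (2 tbsp + 1 tsp = 7/3 tbsp) × 5 ÷ 16 tbsp/cup × 218 g/cup ≈ 159 g
basmati rice: 4 oz × 5 × 28.35 g/oz ÷ 190 g/cup ≈ 3 cup
quinoa: 180 g × 5 ÷ 28.35 g/oz ≈ 32 oz
olive oil: 12 fl oz × 5 × 30 mL/fl oz = 1800 mL

vegetable oil: 159 g; basmati rice: 3 cup; quinoa: 32 oz; olive oil: 1800 mL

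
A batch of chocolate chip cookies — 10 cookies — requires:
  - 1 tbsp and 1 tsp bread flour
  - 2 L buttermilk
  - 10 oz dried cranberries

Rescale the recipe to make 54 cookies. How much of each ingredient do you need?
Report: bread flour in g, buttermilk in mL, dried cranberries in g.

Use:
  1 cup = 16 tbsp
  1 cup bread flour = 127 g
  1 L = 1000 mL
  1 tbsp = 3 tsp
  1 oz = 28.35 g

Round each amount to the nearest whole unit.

Scaling factor: 54/10 = 27/5 = 5.4.
bread flour: (1 tbsp + 1 tsp = 4/3 tbsp) × 27/5 ÷ 16 tbsp/cup × 127 g/cup ≈ 57 g
buttermilk: 2 L × 27/5 × 1000 mL/L = 10800 mL
dried cranberries: 10 oz × 27/5 × 28.35 g/oz ≈ 1531 g

bread flour: 57 g; buttermilk: 10800 mL; dried cranberries: 1531 g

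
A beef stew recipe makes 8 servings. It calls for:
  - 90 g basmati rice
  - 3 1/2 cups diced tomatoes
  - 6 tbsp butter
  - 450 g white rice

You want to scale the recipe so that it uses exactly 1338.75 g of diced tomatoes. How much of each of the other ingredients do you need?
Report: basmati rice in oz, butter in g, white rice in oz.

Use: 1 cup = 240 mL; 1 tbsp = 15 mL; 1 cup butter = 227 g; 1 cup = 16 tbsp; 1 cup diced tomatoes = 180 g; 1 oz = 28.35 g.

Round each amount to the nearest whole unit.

The original recipe has 630 g of diced tomatoes, so the scaling factor is 1338.75 ÷ 630 = 17/8 = 2.125.
basmati rice: 90 g × 17/8 ÷ 28.35 g/oz ≈ 7 oz
butter: 6 tbsp × 17/8 ÷ 16 tbsp/cup × 227 g/cup ≈ 181 g
white rice: 450 g × 17/8 ÷ 28.35 g/oz ≈ 34 oz

basmati rice: 7 oz; butter: 181 g; white rice: 34 oz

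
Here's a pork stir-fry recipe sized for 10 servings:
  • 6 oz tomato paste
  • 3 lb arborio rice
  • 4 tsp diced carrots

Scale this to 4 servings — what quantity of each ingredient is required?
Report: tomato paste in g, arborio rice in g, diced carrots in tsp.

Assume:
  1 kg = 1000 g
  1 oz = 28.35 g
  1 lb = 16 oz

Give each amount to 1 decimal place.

tomato paste: 68.0 g; arborio rice: 544.3 g; diced carrots: 1.6 tsp

Scaling factor: 4/10 = 2/5 = 0.4.
tomato paste: 6 oz × 2/5 × 28.35 g/oz ≈ 68.0 g
arborio rice: 3 lb × 2/5 × 16 oz/lb × 28.35 g/oz ≈ 544.3 g
diced carrots: 4 tsp × 2/5 = 1.6 tsp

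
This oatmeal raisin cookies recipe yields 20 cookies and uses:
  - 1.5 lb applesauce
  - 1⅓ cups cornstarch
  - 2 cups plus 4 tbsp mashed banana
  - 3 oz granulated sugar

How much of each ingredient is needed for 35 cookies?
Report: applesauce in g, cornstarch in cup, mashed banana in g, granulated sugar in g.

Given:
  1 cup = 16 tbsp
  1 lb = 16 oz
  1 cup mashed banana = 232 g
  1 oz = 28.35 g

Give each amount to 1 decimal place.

Scaling factor: 35/20 = 7/4 = 1.75.
applesauce: 1.5 lb × 7/4 × 16 oz/lb × 28.35 g/oz = 1190.7 g
cornstarch: 4/3 cup × 7/4 ≈ 2.3 cup
mashed banana: (2 cup + 4 tbsp = 2.25 cup) × 7/4 × 232 g/cup = 913.5 g
granulated sugar: 3 oz × 7/4 × 28.35 g/oz ≈ 148.8 g

applesauce: 1190.7 g; cornstarch: 2.3 cup; mashed banana: 913.5 g; granulated sugar: 148.8 g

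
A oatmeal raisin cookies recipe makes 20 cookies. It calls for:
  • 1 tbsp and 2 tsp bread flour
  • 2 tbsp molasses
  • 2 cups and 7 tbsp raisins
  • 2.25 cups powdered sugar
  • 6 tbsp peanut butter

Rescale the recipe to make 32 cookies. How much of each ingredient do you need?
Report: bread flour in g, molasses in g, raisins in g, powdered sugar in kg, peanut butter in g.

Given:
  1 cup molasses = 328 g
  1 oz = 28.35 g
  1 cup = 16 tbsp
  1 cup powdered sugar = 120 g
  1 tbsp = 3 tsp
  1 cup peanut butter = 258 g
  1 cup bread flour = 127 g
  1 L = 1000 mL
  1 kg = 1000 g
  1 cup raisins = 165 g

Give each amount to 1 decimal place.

Scaling factor: 32/20 = 8/5 = 1.6.
bread flour: (1 tbsp + 2 tsp = 5/3 tbsp) × 8/5 ÷ 16 tbsp/cup × 127 g/cup ≈ 21.2 g
molasses: 2 tbsp × 8/5 ÷ 16 tbsp/cup × 328 g/cup = 65.6 g
raisins: (2 cup + 7 tbsp = 2.4375 cup) × 8/5 × 165 g/cup = 643.5 g
powdered sugar: 2.25 cup × 8/5 × 120 g/cup ÷ 1000 g/kg ≈ 0.4 kg
peanut butter: 6 tbsp × 8/5 ÷ 16 tbsp/cup × 258 g/cup = 154.8 g

bread flour: 21.2 g; molasses: 65.6 g; raisins: 643.5 g; powdered sugar: 0.4 kg; peanut butter: 154.8 g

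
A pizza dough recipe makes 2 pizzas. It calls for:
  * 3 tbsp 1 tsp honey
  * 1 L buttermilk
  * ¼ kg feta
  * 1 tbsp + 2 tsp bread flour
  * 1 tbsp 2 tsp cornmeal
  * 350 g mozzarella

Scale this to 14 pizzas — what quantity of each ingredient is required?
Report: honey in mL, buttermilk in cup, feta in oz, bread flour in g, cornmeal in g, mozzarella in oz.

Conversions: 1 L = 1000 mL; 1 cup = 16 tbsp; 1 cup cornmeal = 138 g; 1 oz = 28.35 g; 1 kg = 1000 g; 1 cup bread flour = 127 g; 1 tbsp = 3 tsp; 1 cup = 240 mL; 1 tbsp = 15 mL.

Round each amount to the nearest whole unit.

Scaling factor: 14/2 = 7.
honey: (3 tbsp + 1 tsp = 10/3 tbsp) × 7 × 15 mL/tbsp = 350 mL
buttermilk: 1 L × 7 × 1000 mL/L ÷ 240 mL/cup ≈ 29 cup
feta: 0.25 kg × 7 × 1000 g/kg ÷ 28.35 g/oz ≈ 62 oz
bread flour: (1 tbsp + 2 tsp = 5/3 tbsp) × 7 ÷ 16 tbsp/cup × 127 g/cup ≈ 93 g
cornmeal: (1 tbsp + 2 tsp = 5/3 tbsp) × 7 ÷ 16 tbsp/cup × 138 g/cup ≈ 101 g
mozzarella: 350 g × 7 ÷ 28.35 g/oz ≈ 86 oz

honey: 350 mL; buttermilk: 29 cup; feta: 62 oz; bread flour: 93 g; cornmeal: 101 g; mozzarella: 86 oz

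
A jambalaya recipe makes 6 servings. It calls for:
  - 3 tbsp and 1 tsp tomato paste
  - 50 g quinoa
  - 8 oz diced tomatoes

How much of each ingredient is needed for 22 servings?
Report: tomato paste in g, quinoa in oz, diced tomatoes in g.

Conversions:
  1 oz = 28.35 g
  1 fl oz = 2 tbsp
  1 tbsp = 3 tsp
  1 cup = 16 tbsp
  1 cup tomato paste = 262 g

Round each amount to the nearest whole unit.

tomato paste: 200 g; quinoa: 6 oz; diced tomatoes: 832 g

Scaling factor: 22/6 = 11/3.
tomato paste: (3 tbsp + 1 tsp = 10/3 tbsp) × 11/3 ÷ 16 tbsp/cup × 262 g/cup ≈ 200 g
quinoa: 50 g × 11/3 ÷ 28.35 g/oz ≈ 6 oz
diced tomatoes: 8 oz × 11/3 × 28.35 g/oz ≈ 832 g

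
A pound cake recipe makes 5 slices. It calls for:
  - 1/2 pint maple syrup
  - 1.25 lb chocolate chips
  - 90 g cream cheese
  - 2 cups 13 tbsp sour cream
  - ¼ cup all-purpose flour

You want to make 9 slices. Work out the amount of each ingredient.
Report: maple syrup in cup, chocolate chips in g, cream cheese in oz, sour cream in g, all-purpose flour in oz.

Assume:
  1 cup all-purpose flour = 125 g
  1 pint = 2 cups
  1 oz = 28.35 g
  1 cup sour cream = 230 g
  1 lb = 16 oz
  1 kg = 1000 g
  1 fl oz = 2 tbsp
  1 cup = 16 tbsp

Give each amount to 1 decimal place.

Scaling factor: 9/5 = 1.8.
maple syrup: 0.5 pint × 9/5 × 2 cup/pint = 1.8 cup
chocolate chips: 1.25 lb × 9/5 × 16 oz/lb × 28.35 g/oz = 1020.6 g
cream cheese: 90 g × 9/5 ÷ 28.35 g/oz ≈ 5.7 oz
sour cream: (2 cup + 13 tbsp = 2.8125 cup) × 9/5 × 230 g/cup ≈ 1164.4 g
all-purpose flour: 0.25 cup × 9/5 × 125 g/cup ÷ 28.35 g/oz ≈ 2.0 oz

maple syrup: 1.8 cup; chocolate chips: 1020.6 g; cream cheese: 5.7 oz; sour cream: 1164.4 g; all-purpose flour: 2.0 oz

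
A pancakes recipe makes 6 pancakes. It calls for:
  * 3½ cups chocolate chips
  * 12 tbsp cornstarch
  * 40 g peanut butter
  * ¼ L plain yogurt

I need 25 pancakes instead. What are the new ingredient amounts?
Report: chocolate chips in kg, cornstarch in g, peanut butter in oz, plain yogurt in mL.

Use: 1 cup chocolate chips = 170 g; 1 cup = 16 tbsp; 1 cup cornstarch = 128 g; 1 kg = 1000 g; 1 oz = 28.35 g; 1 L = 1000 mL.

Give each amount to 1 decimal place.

chocolate chips: 2.5 kg; cornstarch: 400.0 g; peanut butter: 5.9 oz; plain yogurt: 1041.7 mL

Scaling factor: 25/6.
chocolate chips: 3.5 cup × 25/6 × 170 g/cup ÷ 1000 g/kg ≈ 2.5 kg
cornstarch: 12 tbsp × 25/6 ÷ 16 tbsp/cup × 128 g/cup = 400.0 g
peanut butter: 40 g × 25/6 ÷ 28.35 g/oz ≈ 5.9 oz
plain yogurt: 0.25 L × 25/6 × 1000 mL/L ≈ 1041.7 mL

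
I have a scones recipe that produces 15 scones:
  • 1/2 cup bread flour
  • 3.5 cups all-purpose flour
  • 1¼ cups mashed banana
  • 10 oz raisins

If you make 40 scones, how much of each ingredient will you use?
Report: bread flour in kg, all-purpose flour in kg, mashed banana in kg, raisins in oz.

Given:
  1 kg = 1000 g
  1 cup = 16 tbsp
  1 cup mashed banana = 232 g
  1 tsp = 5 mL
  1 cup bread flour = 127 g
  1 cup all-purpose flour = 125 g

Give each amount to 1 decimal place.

Scaling factor: 40/15 = 8/3.
bread flour: 0.5 cup × 8/3 × 127 g/cup ÷ 1000 g/kg ≈ 0.2 kg
all-purpose flour: 3.5 cup × 8/3 × 125 g/cup ÷ 1000 g/kg ≈ 1.2 kg
mashed banana: 1.25 cup × 8/3 × 232 g/cup ÷ 1000 g/kg ≈ 0.8 kg
raisins: 10 oz × 8/3 ≈ 26.7 oz

bread flour: 0.2 kg; all-purpose flour: 1.2 kg; mashed banana: 0.8 kg; raisins: 26.7 oz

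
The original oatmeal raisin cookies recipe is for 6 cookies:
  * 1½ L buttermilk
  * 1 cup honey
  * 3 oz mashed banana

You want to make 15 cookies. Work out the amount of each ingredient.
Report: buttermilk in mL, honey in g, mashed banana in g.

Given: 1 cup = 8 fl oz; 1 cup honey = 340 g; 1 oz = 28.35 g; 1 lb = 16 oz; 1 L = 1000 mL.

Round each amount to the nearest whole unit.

Scaling factor: 15/6 = 5/2 = 2.5.
buttermilk: 1.5 L × 5/2 × 1000 mL/L = 3750 mL
honey: 1 cup × 5/2 × 340 g/cup = 850 g
mashed banana: 3 oz × 5/2 × 28.35 g/oz ≈ 213 g

buttermilk: 3750 mL; honey: 850 g; mashed banana: 213 g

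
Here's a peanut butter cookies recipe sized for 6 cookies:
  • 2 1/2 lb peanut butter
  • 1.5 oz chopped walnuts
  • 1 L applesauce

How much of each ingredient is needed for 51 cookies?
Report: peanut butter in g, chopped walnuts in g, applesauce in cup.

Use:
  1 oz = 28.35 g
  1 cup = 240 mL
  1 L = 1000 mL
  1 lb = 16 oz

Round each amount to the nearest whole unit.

Scaling factor: 51/6 = 17/2 = 8.5.
peanut butter: 2.5 lb × 17/2 × 16 oz/lb × 28.35 g/oz = 9639 g
chopped walnuts: 1.5 oz × 17/2 × 28.35 g/oz ≈ 361 g
applesauce: 1 L × 17/2 × 1000 mL/L ÷ 240 mL/cup ≈ 35 cup

peanut butter: 9639 g; chopped walnuts: 361 g; applesauce: 35 cup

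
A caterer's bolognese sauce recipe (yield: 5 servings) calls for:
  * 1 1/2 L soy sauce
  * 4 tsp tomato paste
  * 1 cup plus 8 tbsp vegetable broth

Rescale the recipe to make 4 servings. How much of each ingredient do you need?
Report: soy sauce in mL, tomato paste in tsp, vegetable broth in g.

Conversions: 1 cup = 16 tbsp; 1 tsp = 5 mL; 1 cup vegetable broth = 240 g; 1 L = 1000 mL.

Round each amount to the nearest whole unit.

Scaling factor: 4/5 = 0.8.
soy sauce: 1.5 L × 4/5 × 1000 mL/L = 1200 mL
tomato paste: 4 tsp × 4/5 ≈ 3 tsp
vegetable broth: (1 cup + 8 tbsp = 1.5 cup) × 4/5 × 240 g/cup = 288 g

soy sauce: 1200 mL; tomato paste: 3 tsp; vegetable broth: 288 g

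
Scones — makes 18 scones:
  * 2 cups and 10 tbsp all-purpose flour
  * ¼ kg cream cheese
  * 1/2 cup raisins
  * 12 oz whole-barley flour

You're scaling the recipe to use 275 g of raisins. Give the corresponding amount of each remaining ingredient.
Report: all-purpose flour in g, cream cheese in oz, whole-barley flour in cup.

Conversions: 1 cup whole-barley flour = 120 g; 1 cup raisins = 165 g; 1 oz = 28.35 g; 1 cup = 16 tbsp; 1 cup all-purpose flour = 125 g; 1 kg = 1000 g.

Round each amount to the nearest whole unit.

all-purpose flour: 1094 g; cream cheese: 29 oz; whole-barley flour: 9 cup

The original recipe has 82.5 g of raisins, so the scaling factor is 275 ÷ 82.5 = 10/3.
all-purpose flour: (2 cup + 10 tbsp = 2.625 cup) × 10/3 × 125 g/cup ≈ 1094 g
cream cheese: 0.25 kg × 10/3 × 1000 g/kg ÷ 28.35 g/oz ≈ 29 oz
whole-barley flour: 12 oz × 10/3 × 28.35 g/oz ÷ 120 g/cup ≈ 9 cup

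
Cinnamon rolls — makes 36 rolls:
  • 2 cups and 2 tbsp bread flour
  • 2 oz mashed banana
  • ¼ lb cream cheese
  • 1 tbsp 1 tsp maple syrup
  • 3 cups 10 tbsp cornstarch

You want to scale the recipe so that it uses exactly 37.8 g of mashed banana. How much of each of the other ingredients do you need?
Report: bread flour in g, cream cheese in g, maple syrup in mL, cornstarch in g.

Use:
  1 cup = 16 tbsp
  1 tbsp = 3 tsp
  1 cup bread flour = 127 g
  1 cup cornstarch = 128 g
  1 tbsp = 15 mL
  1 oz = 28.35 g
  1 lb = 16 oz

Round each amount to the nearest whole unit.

bread flour: 180 g; cream cheese: 76 g; maple syrup: 13 mL; cornstarch: 309 g

The original recipe has 56.7 g of mashed banana, so the scaling factor is 37.8 ÷ 56.7 = 2/3.
bread flour: (2 cup + 2 tbsp = 2.125 cup) × 2/3 × 127 g/cup ≈ 180 g
cream cheese: 0.25 lb × 2/3 × 16 oz/lb × 28.35 g/oz ≈ 76 g
maple syrup: (1 tbsp + 1 tsp = 4/3 tbsp) × 2/3 × 15 mL/tbsp ≈ 13 mL
cornstarch: (3 cup + 10 tbsp = 3.625 cup) × 2/3 × 128 g/cup ≈ 309 g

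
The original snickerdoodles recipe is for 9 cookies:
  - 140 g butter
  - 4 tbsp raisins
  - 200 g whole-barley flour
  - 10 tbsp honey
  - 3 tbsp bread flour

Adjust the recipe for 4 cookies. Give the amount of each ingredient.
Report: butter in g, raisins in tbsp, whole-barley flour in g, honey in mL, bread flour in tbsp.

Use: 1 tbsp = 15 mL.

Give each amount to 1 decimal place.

butter: 62.2 g; raisins: 1.8 tbsp; whole-barley flour: 88.9 g; honey: 66.7 mL; bread flour: 1.3 tbsp

Scaling factor: 4/9.
butter: 140 g × 4/9 ≈ 62.2 g
raisins: 4 tbsp × 4/9 ≈ 1.8 tbsp
whole-barley flour: 200 g × 4/9 ≈ 88.9 g
honey: 10 tbsp × 4/9 × 15 mL/tbsp ≈ 66.7 mL
bread flour: 3 tbsp × 4/9 ≈ 1.3 tbsp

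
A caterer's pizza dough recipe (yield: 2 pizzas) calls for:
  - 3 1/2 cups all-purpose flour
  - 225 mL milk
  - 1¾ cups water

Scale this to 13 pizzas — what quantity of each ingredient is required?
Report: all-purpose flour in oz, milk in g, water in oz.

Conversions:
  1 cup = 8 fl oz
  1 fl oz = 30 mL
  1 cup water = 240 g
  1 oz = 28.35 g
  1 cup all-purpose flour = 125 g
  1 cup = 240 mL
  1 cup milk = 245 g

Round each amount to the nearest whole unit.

all-purpose flour: 100 oz; milk: 1493 g; water: 96 oz

Scaling factor: 13/2 = 6.5.
all-purpose flour: 3.5 cup × 13/2 × 125 g/cup ÷ 28.35 g/oz ≈ 100 oz
milk: 225 mL × 13/2 ÷ 240 mL/cup × 245 g/cup ≈ 1493 g
water: 1.75 cup × 13/2 × 240 g/cup ÷ 28.35 g/oz ≈ 96 oz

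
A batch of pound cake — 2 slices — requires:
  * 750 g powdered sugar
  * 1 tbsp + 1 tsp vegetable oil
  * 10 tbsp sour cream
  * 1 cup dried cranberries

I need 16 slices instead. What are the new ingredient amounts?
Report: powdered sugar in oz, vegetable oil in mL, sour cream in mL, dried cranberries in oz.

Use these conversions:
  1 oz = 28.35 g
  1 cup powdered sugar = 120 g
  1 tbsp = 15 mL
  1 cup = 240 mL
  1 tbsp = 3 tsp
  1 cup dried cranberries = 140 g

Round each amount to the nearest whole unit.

powdered sugar: 212 oz; vegetable oil: 160 mL; sour cream: 1200 mL; dried cranberries: 40 oz

Scaling factor: 16/2 = 8.
powdered sugar: 750 g × 8 ÷ 28.35 g/oz ≈ 212 oz
vegetable oil: (1 tbsp + 1 tsp = 4/3 tbsp) × 8 × 15 mL/tbsp = 160 mL
sour cream: 10 tbsp × 8 × 15 mL/tbsp = 1200 mL
dried cranberries: 1 cup × 8 × 140 g/cup ÷ 28.35 g/oz ≈ 40 oz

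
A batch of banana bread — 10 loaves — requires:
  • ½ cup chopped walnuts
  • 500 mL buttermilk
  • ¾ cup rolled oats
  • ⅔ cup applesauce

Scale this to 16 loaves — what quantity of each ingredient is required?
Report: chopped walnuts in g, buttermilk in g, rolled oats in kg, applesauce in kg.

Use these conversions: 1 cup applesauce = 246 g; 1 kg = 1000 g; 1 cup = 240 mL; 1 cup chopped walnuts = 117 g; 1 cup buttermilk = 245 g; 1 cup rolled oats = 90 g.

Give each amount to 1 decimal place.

chopped walnuts: 93.6 g; buttermilk: 816.7 g; rolled oats: 0.1 kg; applesauce: 0.3 kg

Scaling factor: 16/10 = 8/5 = 1.6.
chopped walnuts: 0.5 cup × 8/5 × 117 g/cup = 93.6 g
buttermilk: 500 mL × 8/5 ÷ 240 mL/cup × 245 g/cup ≈ 816.7 g
rolled oats: 0.75 cup × 8/5 × 90 g/cup ÷ 1000 g/kg ≈ 0.1 kg
applesauce: 2/3 cup × 8/5 × 246 g/cup ÷ 1000 g/kg ≈ 0.3 kg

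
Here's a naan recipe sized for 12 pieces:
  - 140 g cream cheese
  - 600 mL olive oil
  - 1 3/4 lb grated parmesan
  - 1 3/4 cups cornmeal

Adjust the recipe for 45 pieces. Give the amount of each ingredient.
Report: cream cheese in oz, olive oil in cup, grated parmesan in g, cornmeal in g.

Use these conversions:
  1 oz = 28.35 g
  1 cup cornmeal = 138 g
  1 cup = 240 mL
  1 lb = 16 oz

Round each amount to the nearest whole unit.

Scaling factor: 45/12 = 15/4 = 3.75.
cream cheese: 140 g × 15/4 ÷ 28.35 g/oz ≈ 19 oz
olive oil: 600 mL × 15/4 ÷ 240 mL/cup ≈ 9 cup
grated parmesan: 1.75 lb × 15/4 × 16 oz/lb × 28.35 g/oz ≈ 2977 g
cornmeal: 1.75 cup × 15/4 × 138 g/cup ≈ 906 g

cream cheese: 19 oz; olive oil: 9 cup; grated parmesan: 2977 g; cornmeal: 906 g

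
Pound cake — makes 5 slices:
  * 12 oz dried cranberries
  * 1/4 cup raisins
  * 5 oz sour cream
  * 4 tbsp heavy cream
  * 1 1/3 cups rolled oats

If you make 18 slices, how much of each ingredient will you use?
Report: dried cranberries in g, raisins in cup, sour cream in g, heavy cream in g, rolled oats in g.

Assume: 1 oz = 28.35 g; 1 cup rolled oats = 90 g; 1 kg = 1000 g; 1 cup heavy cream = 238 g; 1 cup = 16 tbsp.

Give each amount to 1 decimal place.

Scaling factor: 18/5 = 3.6.
dried cranberries: 12 oz × 18/5 × 28.35 g/oz ≈ 1224.7 g
raisins: 0.25 cup × 18/5 = 0.9 cup
sour cream: 5 oz × 18/5 × 28.35 g/oz = 510.3 g
heavy cream: 4 tbsp × 18/5 ÷ 16 tbsp/cup × 238 g/cup = 214.2 g
rolled oats: 4/3 cup × 18/5 × 90 g/cup = 432.0 g

dried cranberries: 1224.7 g; raisins: 0.9 cup; sour cream: 510.3 g; heavy cream: 214.2 g; rolled oats: 432.0 g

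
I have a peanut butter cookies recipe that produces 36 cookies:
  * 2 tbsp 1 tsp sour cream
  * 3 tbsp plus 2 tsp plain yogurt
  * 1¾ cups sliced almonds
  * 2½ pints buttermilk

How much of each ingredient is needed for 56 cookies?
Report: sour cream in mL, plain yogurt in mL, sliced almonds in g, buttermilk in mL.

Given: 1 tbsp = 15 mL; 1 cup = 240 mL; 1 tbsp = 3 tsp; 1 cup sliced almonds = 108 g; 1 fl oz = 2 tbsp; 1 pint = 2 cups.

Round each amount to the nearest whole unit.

sour cream: 54 mL; plain yogurt: 86 mL; sliced almonds: 294 g; buttermilk: 1867 mL

Scaling factor: 56/36 = 14/9.
sour cream: (2 tbsp + 1 tsp = 7/3 tbsp) × 14/9 × 15 mL/tbsp ≈ 54 mL
plain yogurt: (3 tbsp + 2 tsp = 11/3 tbsp) × 14/9 × 15 mL/tbsp ≈ 86 mL
sliced almonds: 1.75 cup × 14/9 × 108 g/cup = 294 g
buttermilk: 2.5 pint × 14/9 × 2 cup/pint × 240 mL/cup ≈ 1867 mL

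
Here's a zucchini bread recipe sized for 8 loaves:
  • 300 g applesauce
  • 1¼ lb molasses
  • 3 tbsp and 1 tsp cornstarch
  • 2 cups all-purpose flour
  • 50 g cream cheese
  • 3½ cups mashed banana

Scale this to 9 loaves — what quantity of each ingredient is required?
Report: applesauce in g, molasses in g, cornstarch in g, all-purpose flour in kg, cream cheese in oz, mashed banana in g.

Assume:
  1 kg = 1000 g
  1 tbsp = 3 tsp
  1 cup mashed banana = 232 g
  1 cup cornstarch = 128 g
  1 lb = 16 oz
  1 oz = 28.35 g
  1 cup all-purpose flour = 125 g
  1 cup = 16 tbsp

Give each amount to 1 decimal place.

applesauce: 337.5 g; molasses: 637.9 g; cornstarch: 30.0 g; all-purpose flour: 0.3 kg; cream cheese: 2.0 oz; mashed banana: 913.5 g

Scaling factor: 9/8 = 1.125.
applesauce: 300 g × 9/8 = 337.5 g
molasses: 1.25 lb × 9/8 × 16 oz/lb × 28.35 g/oz ≈ 637.9 g
cornstarch: (3 tbsp + 1 tsp = 10/3 tbsp) × 9/8 ÷ 16 tbsp/cup × 128 g/cup = 30.0 g
all-purpose flour: 2 cup × 9/8 × 125 g/cup ÷ 1000 g/kg ≈ 0.3 kg
cream cheese: 50 g × 9/8 ÷ 28.35 g/oz ≈ 2.0 oz
mashed banana: 3.5 cup × 9/8 × 232 g/cup = 913.5 g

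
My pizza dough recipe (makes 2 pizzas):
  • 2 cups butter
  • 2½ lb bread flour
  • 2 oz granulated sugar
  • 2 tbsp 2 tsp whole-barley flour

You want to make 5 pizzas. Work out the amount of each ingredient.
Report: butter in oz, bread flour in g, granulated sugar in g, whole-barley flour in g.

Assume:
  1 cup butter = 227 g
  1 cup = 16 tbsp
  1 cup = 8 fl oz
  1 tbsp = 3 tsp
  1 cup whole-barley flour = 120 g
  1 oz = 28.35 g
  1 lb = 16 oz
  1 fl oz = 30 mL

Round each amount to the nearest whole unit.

butter: 40 oz; bread flour: 2835 g; granulated sugar: 142 g; whole-barley flour: 50 g

Scaling factor: 5/2 = 2.5.
butter: 2 cup × 5/2 × 227 g/cup ÷ 28.35 g/oz ≈ 40 oz
bread flour: 2.5 lb × 5/2 × 16 oz/lb × 28.35 g/oz = 2835 g
granulated sugar: 2 oz × 5/2 × 28.35 g/oz ≈ 142 g
whole-barley flour: (2 tbsp + 2 tsp = 8/3 tbsp) × 5/2 ÷ 16 tbsp/cup × 120 g/cup = 50 g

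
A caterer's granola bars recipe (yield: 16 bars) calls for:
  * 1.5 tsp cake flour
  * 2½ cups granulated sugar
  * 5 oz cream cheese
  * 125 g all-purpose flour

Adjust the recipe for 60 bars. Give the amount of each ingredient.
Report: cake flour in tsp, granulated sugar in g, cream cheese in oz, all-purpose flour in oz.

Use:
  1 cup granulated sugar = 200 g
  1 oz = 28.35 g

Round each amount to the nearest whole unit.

cake flour: 6 tsp; granulated sugar: 1875 g; cream cheese: 19 oz; all-purpose flour: 17 oz

Scaling factor: 60/16 = 15/4 = 3.75.
cake flour: 1.5 tsp × 15/4 ≈ 6 tsp
granulated sugar: 2.5 cup × 15/4 × 200 g/cup = 1875 g
cream cheese: 5 oz × 15/4 ≈ 19 oz
all-purpose flour: 125 g × 15/4 ÷ 28.35 g/oz ≈ 17 oz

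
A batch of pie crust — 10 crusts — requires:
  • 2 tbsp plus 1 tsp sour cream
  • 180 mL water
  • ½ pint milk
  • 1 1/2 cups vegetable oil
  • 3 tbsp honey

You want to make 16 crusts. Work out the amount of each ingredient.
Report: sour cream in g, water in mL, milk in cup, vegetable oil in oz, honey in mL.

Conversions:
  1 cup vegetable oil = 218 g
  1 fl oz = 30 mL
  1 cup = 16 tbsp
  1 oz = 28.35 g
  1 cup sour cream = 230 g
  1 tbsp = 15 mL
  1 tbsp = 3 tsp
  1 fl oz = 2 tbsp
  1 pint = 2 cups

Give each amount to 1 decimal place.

Scaling factor: 16/10 = 8/5 = 1.6.
sour cream: (2 tbsp + 1 tsp = 7/3 tbsp) × 8/5 ÷ 16 tbsp/cup × 230 g/cup ≈ 53.7 g
water: 180 mL × 8/5 = 288.0 mL
milk: 0.5 pint × 8/5 × 2 cup/pint = 1.6 cup
vegetable oil: 1.5 cup × 8/5 × 218 g/cup ÷ 28.35 g/oz ≈ 18.5 oz
honey: 3 tbsp × 8/5 × 15 mL/tbsp = 72.0 mL

sour cream: 53.7 g; water: 288.0 mL; milk: 1.6 cup; vegetable oil: 18.5 oz; honey: 72.0 mL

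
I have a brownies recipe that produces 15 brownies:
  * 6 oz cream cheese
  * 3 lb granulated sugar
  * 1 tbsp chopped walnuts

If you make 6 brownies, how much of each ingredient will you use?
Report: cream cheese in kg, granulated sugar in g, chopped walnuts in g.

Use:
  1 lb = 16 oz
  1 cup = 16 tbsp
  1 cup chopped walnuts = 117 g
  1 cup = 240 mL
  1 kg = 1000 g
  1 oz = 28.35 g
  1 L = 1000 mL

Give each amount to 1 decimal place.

Scaling factor: 6/15 = 2/5 = 0.4.
cream cheese: 6 oz × 2/5 × 28.35 g/oz ÷ 1000 g/kg ≈ 0.1 kg
granulated sugar: 3 lb × 2/5 × 16 oz/lb × 28.35 g/oz ≈ 544.3 g
chopped walnuts: 1 tbsp × 2/5 ÷ 16 tbsp/cup × 117 g/cup ≈ 2.9 g

cream cheese: 0.1 kg; granulated sugar: 544.3 g; chopped walnuts: 2.9 g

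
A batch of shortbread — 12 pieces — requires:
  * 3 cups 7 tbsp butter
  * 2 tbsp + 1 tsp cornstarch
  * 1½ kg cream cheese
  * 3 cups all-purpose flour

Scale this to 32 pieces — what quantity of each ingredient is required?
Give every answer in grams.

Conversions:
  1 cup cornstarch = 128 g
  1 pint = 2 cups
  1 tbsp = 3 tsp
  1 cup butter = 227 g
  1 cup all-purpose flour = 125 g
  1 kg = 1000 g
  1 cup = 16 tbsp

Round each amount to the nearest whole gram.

Scaling factor: 32/12 = 8/3.
butter: (3 cup + 7 tbsp = 3.4375 cup) × 8/3 × 227 g/cup ≈ 2081 g
cornstarch: (2 tbsp + 1 tsp = 7/3 tbsp) × 8/3 ÷ 16 tbsp/cup × 128 g/cup ≈ 50 g
cream cheese: 1.5 kg × 8/3 × 1000 g/kg = 4000 g
all-purpose flour: 3 cup × 8/3 × 125 g/cup = 1000 g

butter: 2081 g; cornstarch: 50 g; cream cheese: 4000 g; all-purpose flour: 1000 g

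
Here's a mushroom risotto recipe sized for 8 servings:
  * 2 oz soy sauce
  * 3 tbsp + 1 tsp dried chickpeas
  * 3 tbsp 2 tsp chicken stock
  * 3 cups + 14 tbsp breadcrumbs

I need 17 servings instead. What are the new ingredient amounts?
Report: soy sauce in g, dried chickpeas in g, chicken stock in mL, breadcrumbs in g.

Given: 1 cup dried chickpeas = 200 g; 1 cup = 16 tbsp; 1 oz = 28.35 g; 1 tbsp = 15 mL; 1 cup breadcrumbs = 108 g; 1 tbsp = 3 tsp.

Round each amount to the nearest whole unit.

Scaling factor: 17/8 = 2.125.
soy sauce: 2 oz × 17/8 × 28.35 g/oz ≈ 120 g
dried chickpeas: (3 tbsp + 1 tsp = 10/3 tbsp) × 17/8 ÷ 16 tbsp/cup × 200 g/cup ≈ 89 g
chicken stock: (3 tbsp + 2 tsp = 11/3 tbsp) × 17/8 × 15 mL/tbsp ≈ 117 mL
breadcrumbs: (3 cup + 14 tbsp = 3.875 cup) × 17/8 × 108 g/cup ≈ 889 g

soy sauce: 120 g; dried chickpeas: 89 g; chicken stock: 117 mL; breadcrumbs: 889 g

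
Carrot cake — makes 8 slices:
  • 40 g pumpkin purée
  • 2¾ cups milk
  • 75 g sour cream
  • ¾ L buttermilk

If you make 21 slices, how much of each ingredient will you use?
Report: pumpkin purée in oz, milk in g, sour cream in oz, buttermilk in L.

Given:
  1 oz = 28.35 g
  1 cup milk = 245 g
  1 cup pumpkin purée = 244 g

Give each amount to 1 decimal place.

pumpkin purée: 3.7 oz; milk: 1768.6 g; sour cream: 6.9 oz; buttermilk: 2.0 L

Scaling factor: 21/8 = 2.625.
pumpkin purée: 40 g × 21/8 ÷ 28.35 g/oz ≈ 3.7 oz
milk: 2.75 cup × 21/8 × 245 g/cup ≈ 1768.6 g
sour cream: 75 g × 21/8 ÷ 28.35 g/oz ≈ 6.9 oz
buttermilk: 0.75 L × 21/8 ≈ 2.0 L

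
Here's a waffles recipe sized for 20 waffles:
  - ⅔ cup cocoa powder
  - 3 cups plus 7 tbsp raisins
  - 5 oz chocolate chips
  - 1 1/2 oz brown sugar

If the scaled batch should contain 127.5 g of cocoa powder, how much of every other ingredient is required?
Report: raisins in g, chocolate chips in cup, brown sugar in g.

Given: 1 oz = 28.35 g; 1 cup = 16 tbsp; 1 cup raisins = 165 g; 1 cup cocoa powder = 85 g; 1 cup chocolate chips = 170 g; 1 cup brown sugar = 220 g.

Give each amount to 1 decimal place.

The original recipe has 170/3 g of cocoa powder, so the scaling factor is 127.5 ÷ 170/3 = 9/4 = 2.25.
raisins: (3 cup + 7 tbsp = 3.4375 cup) × 9/4 × 165 g/cup ≈ 1276.2 g
chocolate chips: 5 oz × 9/4 × 28.35 g/oz ÷ 170 g/cup ≈ 1.9 cup
brown sugar: 1.5 oz × 9/4 × 28.35 g/oz ≈ 95.7 g

raisins: 1276.2 g; chocolate chips: 1.9 cup; brown sugar: 95.7 g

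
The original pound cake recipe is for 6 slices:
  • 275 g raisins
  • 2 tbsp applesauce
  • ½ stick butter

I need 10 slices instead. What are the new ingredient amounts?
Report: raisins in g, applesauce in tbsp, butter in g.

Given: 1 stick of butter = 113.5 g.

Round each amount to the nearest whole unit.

Scaling factor: 10/6 = 5/3.
raisins: 275 g × 5/3 ≈ 458 g
applesauce: 2 tbsp × 5/3 ≈ 3 tbsp
butter: 0.5 stick × 5/3 × 113.5 g/stick ≈ 95 g

raisins: 458 g; applesauce: 3 tbsp; butter: 95 g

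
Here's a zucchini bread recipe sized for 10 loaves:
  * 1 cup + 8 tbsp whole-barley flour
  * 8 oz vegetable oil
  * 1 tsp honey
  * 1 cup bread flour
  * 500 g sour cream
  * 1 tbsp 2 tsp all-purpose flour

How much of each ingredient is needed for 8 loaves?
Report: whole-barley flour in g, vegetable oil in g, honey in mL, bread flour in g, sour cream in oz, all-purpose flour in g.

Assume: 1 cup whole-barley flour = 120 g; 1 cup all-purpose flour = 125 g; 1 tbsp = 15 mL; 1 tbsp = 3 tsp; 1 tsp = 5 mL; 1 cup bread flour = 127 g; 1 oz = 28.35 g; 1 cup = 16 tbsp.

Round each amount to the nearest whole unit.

whole-barley flour: 144 g; vegetable oil: 181 g; honey: 4 mL; bread flour: 102 g; sour cream: 14 oz; all-purpose flour: 10 g

Scaling factor: 8/10 = 4/5 = 0.8.
whole-barley flour: (1 cup + 8 tbsp = 1.5 cup) × 4/5 × 120 g/cup = 144 g
vegetable oil: 8 oz × 4/5 × 28.35 g/oz ≈ 181 g
honey: 1 tsp × 4/5 × 5 mL/tsp = 4 mL
bread flour: 1 cup × 4/5 × 127 g/cup ≈ 102 g
sour cream: 500 g × 4/5 ÷ 28.35 g/oz ≈ 14 oz
all-purpose flour: (1 tbsp + 2 tsp = 5/3 tbsp) × 4/5 ÷ 16 tbsp/cup × 125 g/cup ≈ 10 g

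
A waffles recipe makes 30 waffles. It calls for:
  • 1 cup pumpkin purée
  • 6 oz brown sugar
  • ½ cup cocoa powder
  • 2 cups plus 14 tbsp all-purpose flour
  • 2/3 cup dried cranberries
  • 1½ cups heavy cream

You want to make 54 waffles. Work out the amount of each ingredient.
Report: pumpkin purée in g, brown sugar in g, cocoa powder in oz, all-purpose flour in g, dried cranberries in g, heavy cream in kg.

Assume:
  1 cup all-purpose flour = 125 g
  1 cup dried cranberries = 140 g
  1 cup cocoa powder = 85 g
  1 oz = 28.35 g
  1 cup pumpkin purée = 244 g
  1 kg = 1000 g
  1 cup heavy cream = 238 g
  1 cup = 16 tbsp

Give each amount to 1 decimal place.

pumpkin purée: 439.2 g; brown sugar: 306.2 g; cocoa powder: 2.7 oz; all-purpose flour: 646.9 g; dried cranberries: 168.0 g; heavy cream: 0.6 kg

Scaling factor: 54/30 = 9/5 = 1.8.
pumpkin purée: 1 cup × 9/5 × 244 g/cup = 439.2 g
brown sugar: 6 oz × 9/5 × 28.35 g/oz ≈ 306.2 g
cocoa powder: 0.5 cup × 9/5 × 85 g/cup ÷ 28.35 g/oz ≈ 2.7 oz
all-purpose flour: (2 cup + 14 tbsp = 2.875 cup) × 9/5 × 125 g/cup ≈ 646.9 g
dried cranberries: 2/3 cup × 9/5 × 140 g/cup = 168.0 g
heavy cream: 1.5 cup × 9/5 × 238 g/cup ÷ 1000 g/kg ≈ 0.6 kg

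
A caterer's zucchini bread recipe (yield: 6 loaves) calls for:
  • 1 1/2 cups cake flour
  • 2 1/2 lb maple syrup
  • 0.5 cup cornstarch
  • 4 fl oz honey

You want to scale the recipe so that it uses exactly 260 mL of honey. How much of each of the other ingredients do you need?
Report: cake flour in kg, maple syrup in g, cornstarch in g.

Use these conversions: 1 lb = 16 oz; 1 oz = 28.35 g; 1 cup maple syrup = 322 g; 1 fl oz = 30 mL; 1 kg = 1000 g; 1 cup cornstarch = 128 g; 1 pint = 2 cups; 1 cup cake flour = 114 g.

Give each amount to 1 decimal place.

cake flour: 0.4 kg; maple syrup: 2457.0 g; cornstarch: 138.7 g

The original recipe has 120 mL of honey, so the scaling factor is 260 ÷ 120 = 13/6.
cake flour: 1.5 cup × 13/6 × 114 g/cup ÷ 1000 g/kg ≈ 0.4 kg
maple syrup: 2.5 lb × 13/6 × 16 oz/lb × 28.35 g/oz = 2457.0 g
cornstarch: 0.5 cup × 13/6 × 128 g/cup ≈ 138.7 g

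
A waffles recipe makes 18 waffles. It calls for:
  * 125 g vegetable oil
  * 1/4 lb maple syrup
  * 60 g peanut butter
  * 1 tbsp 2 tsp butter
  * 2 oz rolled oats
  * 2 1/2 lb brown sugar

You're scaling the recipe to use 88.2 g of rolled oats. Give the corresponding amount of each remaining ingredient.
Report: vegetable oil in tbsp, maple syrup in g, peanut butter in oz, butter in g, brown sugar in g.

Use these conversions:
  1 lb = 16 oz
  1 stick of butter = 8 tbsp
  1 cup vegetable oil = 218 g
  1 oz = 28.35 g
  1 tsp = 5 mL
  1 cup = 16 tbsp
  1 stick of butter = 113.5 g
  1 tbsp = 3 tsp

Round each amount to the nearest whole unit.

The original recipe has 56.7 g of rolled oats, so the scaling factor is 88.2 ÷ 56.7 = 14/9.
vegetable oil: 125 g × 14/9 ÷ 218 g/cup × 16 tbsp/cup ≈ 14 tbsp
maple syrup: 0.25 lb × 14/9 × 16 oz/lb × 28.35 g/oz ≈ 176 g
peanut butter: 60 g × 14/9 ÷ 28.35 g/oz ≈ 3 oz
butter: (1 tbsp + 2 tsp = 5/3 tbsp) × 14/9 ÷ 8 tbsp/stick × 113.5 g/stick ≈ 37 g
brown sugar: 2.5 lb × 14/9 × 16 oz/lb × 28.35 g/oz = 1764 g

vegetable oil: 14 tbsp; maple syrup: 176 g; peanut butter: 3 oz; butter: 37 g; brown sugar: 1764 g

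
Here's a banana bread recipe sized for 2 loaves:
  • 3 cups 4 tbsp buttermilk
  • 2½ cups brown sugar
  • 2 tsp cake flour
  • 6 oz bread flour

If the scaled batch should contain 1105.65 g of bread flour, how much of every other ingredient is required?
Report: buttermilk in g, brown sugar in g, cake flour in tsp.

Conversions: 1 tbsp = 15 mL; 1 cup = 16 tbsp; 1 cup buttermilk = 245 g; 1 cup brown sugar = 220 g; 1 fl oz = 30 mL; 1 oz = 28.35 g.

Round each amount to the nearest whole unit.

buttermilk: 5176 g; brown sugar: 3575 g; cake flour: 13 tsp

The original recipe has 170.1 g of bread flour, so the scaling factor is 1105.65 ÷ 170.1 = 13/2 = 6.5.
buttermilk: (3 cup + 4 tbsp = 3.25 cup) × 13/2 × 245 g/cup ≈ 5176 g
brown sugar: 2.5 cup × 13/2 × 220 g/cup = 3575 g
cake flour: 2 tsp × 13/2 = 13 tsp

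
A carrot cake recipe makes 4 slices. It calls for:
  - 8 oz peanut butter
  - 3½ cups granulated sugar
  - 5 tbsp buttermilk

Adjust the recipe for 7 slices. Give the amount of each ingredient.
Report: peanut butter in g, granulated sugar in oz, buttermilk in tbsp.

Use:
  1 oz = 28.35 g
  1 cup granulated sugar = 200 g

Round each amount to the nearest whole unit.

peanut butter: 397 g; granulated sugar: 43 oz; buttermilk: 9 tbsp

Scaling factor: 7/4 = 1.75.
peanut butter: 8 oz × 7/4 × 28.35 g/oz ≈ 397 g
granulated sugar: 3.5 cup × 7/4 × 200 g/cup ÷ 28.35 g/oz ≈ 43 oz
buttermilk: 5 tbsp × 7/4 ≈ 9 tbsp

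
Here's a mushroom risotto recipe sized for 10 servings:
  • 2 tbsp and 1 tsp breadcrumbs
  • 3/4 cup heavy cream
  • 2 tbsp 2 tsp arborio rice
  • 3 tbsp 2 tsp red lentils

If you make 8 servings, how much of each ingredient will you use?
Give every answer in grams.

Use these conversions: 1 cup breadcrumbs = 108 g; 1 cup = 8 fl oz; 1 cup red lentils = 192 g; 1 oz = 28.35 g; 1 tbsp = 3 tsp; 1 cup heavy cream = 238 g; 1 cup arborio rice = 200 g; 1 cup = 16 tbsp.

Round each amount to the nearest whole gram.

Scaling factor: 8/10 = 4/5 = 0.8.
breadcrumbs: (2 tbsp + 1 tsp = 7/3 tbsp) × 4/5 ÷ 16 tbsp/cup × 108 g/cup ≈ 13 g
heavy cream: 0.75 cup × 4/5 × 238 g/cup ≈ 143 g
arborio rice: (2 tbsp + 2 tsp = 8/3 tbsp) × 4/5 ÷ 16 tbsp/cup × 200 g/cup ≈ 27 g
red lentils: (3 tbsp + 2 tsp = 11/3 tbsp) × 4/5 ÷ 16 tbsp/cup × 192 g/cup ≈ 35 g

breadcrumbs: 13 g; heavy cream: 143 g; arborio rice: 27 g; red lentils: 35 g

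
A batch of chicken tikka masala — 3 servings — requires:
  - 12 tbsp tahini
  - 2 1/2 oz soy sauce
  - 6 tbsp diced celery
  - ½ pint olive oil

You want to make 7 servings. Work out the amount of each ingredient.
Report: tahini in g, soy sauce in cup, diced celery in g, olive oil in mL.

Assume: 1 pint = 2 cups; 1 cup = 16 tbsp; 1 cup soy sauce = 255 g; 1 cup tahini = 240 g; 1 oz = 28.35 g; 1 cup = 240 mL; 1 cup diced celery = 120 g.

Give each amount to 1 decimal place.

Scaling factor: 7/3.
tahini: 12 tbsp × 7/3 ÷ 16 tbsp/cup × 240 g/cup = 420.0 g
soy sauce: 2.5 oz × 7/3 × 28.35 g/oz ÷ 255 g/cup ≈ 0.6 cup
diced celery: 6 tbsp × 7/3 ÷ 16 tbsp/cup × 120 g/cup = 105.0 g
olive oil: 0.5 pint × 7/3 × 2 cup/pint × 240 mL/cup = 560.0 mL

tahini: 420.0 g; soy sauce: 0.6 cup; diced celery: 105.0 g; olive oil: 560.0 mL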